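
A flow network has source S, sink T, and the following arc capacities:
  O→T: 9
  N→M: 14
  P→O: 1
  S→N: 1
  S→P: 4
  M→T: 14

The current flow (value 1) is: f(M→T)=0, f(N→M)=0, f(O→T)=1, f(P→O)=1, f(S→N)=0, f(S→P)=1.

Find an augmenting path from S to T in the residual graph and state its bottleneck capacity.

S→N→M→T, bottleneck 1

Residual along S→N→M→T: S→N: 1, N→M: 14, M→T: 14.
Bottleneck = min = 1.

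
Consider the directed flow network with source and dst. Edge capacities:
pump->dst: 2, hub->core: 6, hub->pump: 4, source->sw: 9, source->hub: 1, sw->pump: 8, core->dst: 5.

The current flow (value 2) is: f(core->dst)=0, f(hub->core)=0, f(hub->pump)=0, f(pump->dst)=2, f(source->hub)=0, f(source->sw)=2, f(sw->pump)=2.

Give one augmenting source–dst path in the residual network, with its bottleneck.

Residual along source->hub->core->dst: source->hub: 1, hub->core: 6, core->dst: 5.
Bottleneck = min = 1.

source->hub->core->dst, bottleneck 1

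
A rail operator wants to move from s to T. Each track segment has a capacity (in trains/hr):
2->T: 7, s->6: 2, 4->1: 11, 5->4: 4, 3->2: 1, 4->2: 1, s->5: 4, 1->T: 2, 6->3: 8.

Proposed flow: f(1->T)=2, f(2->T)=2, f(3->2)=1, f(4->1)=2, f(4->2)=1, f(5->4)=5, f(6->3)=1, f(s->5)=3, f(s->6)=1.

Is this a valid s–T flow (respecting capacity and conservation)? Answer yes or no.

Capacity violated on 5->4: flow 5 > capacity 4.

No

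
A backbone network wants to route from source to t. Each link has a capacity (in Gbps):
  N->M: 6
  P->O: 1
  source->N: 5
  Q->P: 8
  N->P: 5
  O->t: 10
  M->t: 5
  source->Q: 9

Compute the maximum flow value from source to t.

6

Augment source->N->M->t: bottleneck 5. Total 5.
Augment source->Q->P->O->t: bottleneck 1. Total 6.
No augmenting path remains in the residual graph.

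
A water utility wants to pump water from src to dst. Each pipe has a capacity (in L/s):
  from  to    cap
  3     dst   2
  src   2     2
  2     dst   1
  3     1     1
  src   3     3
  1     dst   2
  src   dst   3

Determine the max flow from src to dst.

Augment src→dst: bottleneck 3. Total 3.
Augment src→3→dst: bottleneck 2. Total 5.
Augment src→2→dst: bottleneck 1. Total 6.
Augment src→3→1→dst: bottleneck 1. Total 7.
No augmenting path remains in the residual graph.

7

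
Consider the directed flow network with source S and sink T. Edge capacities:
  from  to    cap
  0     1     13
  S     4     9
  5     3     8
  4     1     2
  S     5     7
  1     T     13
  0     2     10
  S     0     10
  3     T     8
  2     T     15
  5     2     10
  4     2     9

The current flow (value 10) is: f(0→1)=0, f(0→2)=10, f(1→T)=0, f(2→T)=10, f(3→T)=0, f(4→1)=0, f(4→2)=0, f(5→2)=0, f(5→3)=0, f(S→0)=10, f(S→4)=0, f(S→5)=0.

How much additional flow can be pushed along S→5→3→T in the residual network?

7

Residual capacities along the path: S→5: 7, 5→3: 8, 3→T: 8.
Minimum is 7.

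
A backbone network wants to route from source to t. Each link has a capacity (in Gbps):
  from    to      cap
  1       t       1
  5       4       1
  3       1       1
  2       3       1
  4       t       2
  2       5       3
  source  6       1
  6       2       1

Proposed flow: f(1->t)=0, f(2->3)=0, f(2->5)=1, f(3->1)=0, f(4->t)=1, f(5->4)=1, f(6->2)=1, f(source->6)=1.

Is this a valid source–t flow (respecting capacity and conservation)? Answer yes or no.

Every edge has 0 ≤ f(e) ≤ cap(e).
At each intermediate node, inflow equals outflow.

Yes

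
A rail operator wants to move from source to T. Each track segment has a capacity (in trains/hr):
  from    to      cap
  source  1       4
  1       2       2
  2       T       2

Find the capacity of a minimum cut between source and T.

Max flow = 2 (via 1 augmenting path).
In the residual at optimum, the set reachable from source is {1, source}.
Cut edges: 1→2 (cap 2). Sum = 2.

2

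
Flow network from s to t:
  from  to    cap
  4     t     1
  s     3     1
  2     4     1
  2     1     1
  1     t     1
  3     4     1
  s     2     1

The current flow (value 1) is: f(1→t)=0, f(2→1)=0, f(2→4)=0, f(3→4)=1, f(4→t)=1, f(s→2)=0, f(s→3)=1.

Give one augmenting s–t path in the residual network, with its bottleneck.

s→2→1→t, bottleneck 1

Residual along s→2→1→t: s→2: 1, 2→1: 1, 1→t: 1.
Bottleneck = min = 1.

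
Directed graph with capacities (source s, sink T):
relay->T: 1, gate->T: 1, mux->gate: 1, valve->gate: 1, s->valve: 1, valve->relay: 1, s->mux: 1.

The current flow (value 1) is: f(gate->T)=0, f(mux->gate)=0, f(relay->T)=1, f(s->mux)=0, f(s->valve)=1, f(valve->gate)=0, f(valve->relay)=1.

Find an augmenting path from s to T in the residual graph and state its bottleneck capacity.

s->mux->gate->T, bottleneck 1

Residual along s->mux->gate->T: s->mux: 1, mux->gate: 1, gate->T: 1.
Bottleneck = min = 1.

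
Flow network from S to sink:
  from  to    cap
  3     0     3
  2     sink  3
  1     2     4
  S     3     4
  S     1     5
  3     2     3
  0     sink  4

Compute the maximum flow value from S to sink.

6

Augment S→1→2→sink: bottleneck 3. Total 3.
Augment S→3→0→sink: bottleneck 3. Total 6.
No augmenting path remains in the residual graph.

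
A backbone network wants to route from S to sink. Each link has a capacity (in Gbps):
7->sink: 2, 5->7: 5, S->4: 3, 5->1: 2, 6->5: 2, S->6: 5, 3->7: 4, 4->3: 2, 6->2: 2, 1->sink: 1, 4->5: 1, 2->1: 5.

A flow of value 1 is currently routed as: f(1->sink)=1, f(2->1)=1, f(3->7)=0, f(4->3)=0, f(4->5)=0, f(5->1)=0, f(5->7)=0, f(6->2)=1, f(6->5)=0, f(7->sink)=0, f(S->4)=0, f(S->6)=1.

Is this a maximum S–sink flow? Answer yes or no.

Residual path S->6->5->7->sink has bottleneck 2 > 0.
Pushing 2 along it raises the flow to 3, so the given flow is not maximum.

No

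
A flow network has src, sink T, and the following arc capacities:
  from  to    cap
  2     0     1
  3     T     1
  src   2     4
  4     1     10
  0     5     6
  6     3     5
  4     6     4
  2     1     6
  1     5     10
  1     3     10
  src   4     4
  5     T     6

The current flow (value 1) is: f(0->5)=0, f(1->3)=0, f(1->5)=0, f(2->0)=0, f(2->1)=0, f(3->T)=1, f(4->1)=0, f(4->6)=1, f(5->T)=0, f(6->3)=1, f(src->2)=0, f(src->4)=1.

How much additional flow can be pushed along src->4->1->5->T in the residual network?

Residual capacities along the path: src->4: 3, 4->1: 10, 1->5: 10, 5->T: 6.
Minimum is 3.

3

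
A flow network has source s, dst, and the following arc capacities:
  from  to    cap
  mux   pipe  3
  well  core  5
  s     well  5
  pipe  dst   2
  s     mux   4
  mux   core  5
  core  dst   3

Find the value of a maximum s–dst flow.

5

Augment s→well→core→dst: bottleneck 3. Total 3.
Augment s→mux→pipe→dst: bottleneck 2. Total 5.
No augmenting path remains in the residual graph.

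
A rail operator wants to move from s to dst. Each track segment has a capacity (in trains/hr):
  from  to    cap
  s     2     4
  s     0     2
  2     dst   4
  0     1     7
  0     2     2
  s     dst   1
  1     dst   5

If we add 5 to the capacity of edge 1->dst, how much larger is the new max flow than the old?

0

Original max flow = 7.
Edge 1->dst does not cross the min cut (source side {s}), so extra capacity there cannot help.
New max flow = 7. Increase = 0.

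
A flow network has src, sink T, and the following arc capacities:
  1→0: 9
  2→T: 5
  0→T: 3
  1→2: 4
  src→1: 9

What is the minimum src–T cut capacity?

7

Max flow = 7 (via 2 augmenting paths).
In the residual at optimum, the set reachable from src is {0, 1, src}.
Cut edges: 1→2 (cap 4), 0→T (cap 3). Sum = 7.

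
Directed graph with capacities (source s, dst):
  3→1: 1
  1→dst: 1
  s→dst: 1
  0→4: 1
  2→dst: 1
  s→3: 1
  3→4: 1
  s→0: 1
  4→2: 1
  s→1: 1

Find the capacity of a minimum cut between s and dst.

3

Max flow = 3 (via 3 augmenting paths).
In the residual at optimum, the set reachable from s is {0, 1, 3, 4, s}.
Cut edges: s→dst (cap 1), 4→2 (cap 1), 1→dst (cap 1). Sum = 3.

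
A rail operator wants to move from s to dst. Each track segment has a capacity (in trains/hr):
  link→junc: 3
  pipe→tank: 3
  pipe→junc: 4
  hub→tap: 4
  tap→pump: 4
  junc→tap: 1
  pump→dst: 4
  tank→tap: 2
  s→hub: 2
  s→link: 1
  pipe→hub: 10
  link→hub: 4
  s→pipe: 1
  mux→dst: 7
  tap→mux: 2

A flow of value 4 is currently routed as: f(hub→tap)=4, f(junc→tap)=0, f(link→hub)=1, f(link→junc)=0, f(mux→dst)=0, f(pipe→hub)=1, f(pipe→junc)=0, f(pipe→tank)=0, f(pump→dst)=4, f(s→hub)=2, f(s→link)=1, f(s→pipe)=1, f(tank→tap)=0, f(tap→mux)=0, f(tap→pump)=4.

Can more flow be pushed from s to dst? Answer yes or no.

Residual reachable from s: {s}; dst is not reachable.
Saturated cut: s→pipe, s→link, s→hub with total capacity 4 = current flow value. Flow is maximum.

No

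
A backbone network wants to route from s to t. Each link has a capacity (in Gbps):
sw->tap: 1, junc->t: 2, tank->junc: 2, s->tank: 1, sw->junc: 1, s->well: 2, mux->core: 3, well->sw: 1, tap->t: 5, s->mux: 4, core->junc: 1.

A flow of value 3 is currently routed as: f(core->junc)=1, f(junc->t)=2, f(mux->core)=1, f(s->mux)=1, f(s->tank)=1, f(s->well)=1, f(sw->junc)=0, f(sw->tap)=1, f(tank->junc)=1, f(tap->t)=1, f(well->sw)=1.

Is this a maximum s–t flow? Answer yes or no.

Residual reachable from s: {core, mux, s, well}; t is not reachable.
Saturated cut: s->tank, well->sw, core->junc with total capacity 3 = current flow value. Flow is maximum.

Yes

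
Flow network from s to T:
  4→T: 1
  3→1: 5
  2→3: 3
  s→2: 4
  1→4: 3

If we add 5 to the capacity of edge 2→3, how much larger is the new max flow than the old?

0

Original max flow = 1.
Edge 2→3 does not cross the min cut (source side {1, 2, 3, 4, s}), so extra capacity there cannot help.
New max flow = 1. Increase = 0.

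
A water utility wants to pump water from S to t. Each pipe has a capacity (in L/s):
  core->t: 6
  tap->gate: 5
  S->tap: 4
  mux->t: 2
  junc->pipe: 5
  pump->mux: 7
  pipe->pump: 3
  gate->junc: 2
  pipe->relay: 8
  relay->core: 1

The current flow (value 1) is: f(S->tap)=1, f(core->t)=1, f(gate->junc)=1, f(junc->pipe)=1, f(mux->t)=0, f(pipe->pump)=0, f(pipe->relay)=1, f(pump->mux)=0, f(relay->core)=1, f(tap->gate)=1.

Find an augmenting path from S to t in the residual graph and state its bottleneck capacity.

Residual along S->tap->gate->junc->pipe->pump->mux->t: S->tap: 3, tap->gate: 4, gate->junc: 1, junc->pipe: 4, pipe->pump: 3, pump->mux: 7, mux->t: 2.
Bottleneck = min = 1.

S->tap->gate->junc->pipe->pump->mux->t, bottleneck 1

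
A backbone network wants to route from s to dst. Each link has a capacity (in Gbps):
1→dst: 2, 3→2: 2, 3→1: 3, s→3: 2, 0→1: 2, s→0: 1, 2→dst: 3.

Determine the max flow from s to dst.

Augment s→0→1→dst: bottleneck 1. Total 1.
Augment s→3→1→dst: bottleneck 1. Total 2.
Augment s→3→2→dst: bottleneck 1. Total 3.
No augmenting path remains in the residual graph.

3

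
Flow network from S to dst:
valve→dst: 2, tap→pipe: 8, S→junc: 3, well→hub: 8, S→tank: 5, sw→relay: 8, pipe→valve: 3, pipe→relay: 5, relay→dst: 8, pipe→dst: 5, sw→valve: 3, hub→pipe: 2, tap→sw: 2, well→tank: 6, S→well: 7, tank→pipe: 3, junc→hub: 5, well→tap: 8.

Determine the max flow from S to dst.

12

Augment S→tank→pipe→dst: bottleneck 3. Total 3.
Augment S→well→tap→pipe→dst: bottleneck 2. Total 5.
Augment S→well→tap→pipe→relay→dst: bottleneck 5. Total 10.
Augment S→junc→hub→pipe→valve→dst: bottleneck 2. Total 12.
No augmenting path remains in the residual graph.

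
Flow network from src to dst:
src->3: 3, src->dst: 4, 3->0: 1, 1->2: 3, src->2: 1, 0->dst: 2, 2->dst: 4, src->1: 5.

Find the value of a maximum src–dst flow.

9

Augment src->dst: bottleneck 4. Total 4.
Augment src->2->dst: bottleneck 1. Total 5.
Augment src->1->2->dst: bottleneck 3. Total 8.
Augment src->3->0->dst: bottleneck 1. Total 9.
No augmenting path remains in the residual graph.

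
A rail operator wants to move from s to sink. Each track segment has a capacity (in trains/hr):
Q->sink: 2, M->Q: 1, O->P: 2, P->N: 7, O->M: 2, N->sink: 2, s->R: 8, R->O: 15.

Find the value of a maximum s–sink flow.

Augment s->R->O->M->Q->sink: bottleneck 1. Total 1.
Augment s->R->O->P->N->sink: bottleneck 2. Total 3.
No augmenting path remains in the residual graph.

3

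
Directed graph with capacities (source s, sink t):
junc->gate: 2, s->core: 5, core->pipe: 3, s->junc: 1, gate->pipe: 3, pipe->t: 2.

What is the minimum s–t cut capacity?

2

Max flow = 2 (via 1 augmenting path).
In the residual at optimum, the set reachable from s is {core, gate, junc, pipe, s}.
Cut edges: pipe->t (cap 2). Sum = 2.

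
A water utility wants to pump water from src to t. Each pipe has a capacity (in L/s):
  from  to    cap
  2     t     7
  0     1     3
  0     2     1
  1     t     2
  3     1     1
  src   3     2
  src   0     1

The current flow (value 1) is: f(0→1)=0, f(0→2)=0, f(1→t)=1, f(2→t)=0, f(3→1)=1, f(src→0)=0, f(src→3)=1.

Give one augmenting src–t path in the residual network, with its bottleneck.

src→0→1→t, bottleneck 1

Residual along src→0→1→t: src→0: 1, 0→1: 3, 1→t: 1.
Bottleneck = min = 1.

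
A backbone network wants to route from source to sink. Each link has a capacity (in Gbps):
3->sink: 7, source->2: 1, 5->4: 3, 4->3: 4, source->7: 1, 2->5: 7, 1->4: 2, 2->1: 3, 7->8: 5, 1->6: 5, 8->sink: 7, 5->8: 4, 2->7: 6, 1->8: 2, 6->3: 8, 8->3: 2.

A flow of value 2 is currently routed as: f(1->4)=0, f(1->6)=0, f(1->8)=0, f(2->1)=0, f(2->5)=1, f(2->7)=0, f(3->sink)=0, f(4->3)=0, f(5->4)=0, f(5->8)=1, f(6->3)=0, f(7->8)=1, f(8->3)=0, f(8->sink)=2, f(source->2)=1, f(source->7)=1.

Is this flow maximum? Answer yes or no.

Yes

Residual reachable from source: {source}; sink is not reachable.
Saturated cut: source->2, source->7 with total capacity 2 = current flow value. Flow is maximum.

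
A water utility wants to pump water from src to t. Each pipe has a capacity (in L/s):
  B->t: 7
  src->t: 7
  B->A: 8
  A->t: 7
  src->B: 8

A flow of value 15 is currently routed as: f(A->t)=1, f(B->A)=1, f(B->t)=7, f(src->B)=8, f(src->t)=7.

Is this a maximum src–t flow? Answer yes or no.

Residual reachable from src: {src}; t is not reachable.
Saturated cut: src->B, src->t with total capacity 15 = current flow value. Flow is maximum.

Yes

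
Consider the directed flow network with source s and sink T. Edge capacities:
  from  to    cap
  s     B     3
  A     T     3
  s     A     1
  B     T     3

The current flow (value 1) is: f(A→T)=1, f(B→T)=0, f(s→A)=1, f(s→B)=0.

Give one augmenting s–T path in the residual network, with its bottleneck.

Residual along s→B→T: s→B: 3, B→T: 3.
Bottleneck = min = 3.

s→B→T, bottleneck 3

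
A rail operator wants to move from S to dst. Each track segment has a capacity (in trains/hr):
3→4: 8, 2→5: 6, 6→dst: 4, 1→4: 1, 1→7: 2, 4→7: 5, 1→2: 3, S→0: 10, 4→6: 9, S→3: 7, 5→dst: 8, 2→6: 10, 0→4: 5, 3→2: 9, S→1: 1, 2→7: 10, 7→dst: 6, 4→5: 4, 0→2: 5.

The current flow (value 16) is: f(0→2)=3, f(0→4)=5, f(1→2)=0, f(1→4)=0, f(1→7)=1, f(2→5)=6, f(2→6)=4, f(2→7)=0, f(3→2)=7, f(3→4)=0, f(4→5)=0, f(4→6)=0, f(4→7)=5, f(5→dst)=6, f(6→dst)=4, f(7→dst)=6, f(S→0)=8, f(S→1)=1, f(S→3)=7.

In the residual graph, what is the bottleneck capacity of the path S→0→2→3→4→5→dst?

Residual capacities along the path: S→0: 2, 0→2: 2, 2→3: 7, 3→4: 8, 4→5: 4, 5→dst: 2.
Minimum is 2.

2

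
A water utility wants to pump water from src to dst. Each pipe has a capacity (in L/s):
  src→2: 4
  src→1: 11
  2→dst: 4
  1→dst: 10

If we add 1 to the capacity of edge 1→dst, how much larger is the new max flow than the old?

Original max flow = 14.
After raising cap(1→dst), augmenting paths through that edge carry 1 more unit.
New max flow = 15. Increase = 1.

1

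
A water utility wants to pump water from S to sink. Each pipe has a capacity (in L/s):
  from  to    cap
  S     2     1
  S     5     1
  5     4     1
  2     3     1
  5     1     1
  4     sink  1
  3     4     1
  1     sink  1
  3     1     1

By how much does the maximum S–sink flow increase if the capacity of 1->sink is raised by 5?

0

Original max flow = 2.
Edge 1->sink does not cross the min cut (source side {S}), so extra capacity there cannot help.
New max flow = 2. Increase = 0.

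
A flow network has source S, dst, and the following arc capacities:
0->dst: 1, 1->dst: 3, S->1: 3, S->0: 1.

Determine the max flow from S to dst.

4

Augment S->1->dst: bottleneck 3. Total 3.
Augment S->0->dst: bottleneck 1. Total 4.
No augmenting path remains in the residual graph.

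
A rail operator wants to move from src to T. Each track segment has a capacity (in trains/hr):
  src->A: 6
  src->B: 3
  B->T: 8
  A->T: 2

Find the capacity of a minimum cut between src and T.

Max flow = 5 (via 2 augmenting paths).
In the residual at optimum, the set reachable from src is {A, src}.
Cut edges: src->B (cap 3), A->T (cap 2). Sum = 5.

5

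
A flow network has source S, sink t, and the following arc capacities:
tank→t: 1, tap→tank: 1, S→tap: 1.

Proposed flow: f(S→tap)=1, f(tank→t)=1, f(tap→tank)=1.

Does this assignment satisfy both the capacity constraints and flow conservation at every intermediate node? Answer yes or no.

Yes

Every edge has 0 ≤ f(e) ≤ cap(e).
At each intermediate node, inflow equals outflow.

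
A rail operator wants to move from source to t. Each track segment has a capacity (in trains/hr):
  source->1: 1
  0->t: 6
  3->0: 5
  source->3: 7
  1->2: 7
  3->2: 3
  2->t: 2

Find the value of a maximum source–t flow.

7

Augment source->1->2->t: bottleneck 1. Total 1.
Augment source->3->2->t: bottleneck 1. Total 2.
Augment source->3->0->t: bottleneck 5. Total 7.
No augmenting path remains in the residual graph.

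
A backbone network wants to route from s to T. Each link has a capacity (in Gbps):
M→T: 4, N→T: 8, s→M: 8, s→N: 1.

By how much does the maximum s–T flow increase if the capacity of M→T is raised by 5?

4

Original max flow = 5.
After raising cap(M→T), augmenting paths through that edge carry 4 more units.
New max flow = 9. Increase = 4.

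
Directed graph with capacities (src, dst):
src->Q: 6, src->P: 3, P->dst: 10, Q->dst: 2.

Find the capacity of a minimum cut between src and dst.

5

Max flow = 5 (via 2 augmenting paths).
In the residual at optimum, the set reachable from src is {Q, src}.
Cut edges: src->P (cap 3), Q->dst (cap 2). Sum = 5.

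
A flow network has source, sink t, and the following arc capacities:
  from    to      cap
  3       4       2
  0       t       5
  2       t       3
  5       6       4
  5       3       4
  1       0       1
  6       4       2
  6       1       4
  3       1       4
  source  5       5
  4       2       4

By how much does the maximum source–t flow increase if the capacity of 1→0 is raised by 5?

Original max flow = 4.
After raising cap(1→0), augmenting paths through that edge carry 1 more unit.
New max flow = 5. Increase = 1.

1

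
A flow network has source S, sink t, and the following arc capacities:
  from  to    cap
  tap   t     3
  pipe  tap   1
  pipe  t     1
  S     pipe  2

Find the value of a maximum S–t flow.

Augment S→pipe→t: bottleneck 1. Total 1.
Augment S→pipe→tap→t: bottleneck 1. Total 2.
No augmenting path remains in the residual graph.

2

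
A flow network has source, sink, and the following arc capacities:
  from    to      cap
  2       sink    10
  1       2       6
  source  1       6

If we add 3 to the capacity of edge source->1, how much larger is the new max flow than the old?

Original max flow = 6.
Even with extra capacity on source->1, another cut of capacity 6 remains binding.
New max flow = 6. Increase = 0.

0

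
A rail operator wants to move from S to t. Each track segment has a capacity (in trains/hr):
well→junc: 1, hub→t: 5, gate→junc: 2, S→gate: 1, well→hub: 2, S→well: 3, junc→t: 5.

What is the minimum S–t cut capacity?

4

Max flow = 4 (via 3 augmenting paths).
In the residual at optimum, the set reachable from S is {S}.
Cut edges: S→well (cap 3), S→gate (cap 1). Sum = 4.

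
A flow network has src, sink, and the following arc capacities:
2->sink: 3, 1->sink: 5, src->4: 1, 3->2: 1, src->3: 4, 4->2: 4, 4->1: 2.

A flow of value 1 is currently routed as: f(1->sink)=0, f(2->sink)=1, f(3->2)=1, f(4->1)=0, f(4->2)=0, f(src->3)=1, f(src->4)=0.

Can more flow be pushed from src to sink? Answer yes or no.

Residual path src->4->2->sink has bottleneck 1 > 0.
Pushing 1 along it raises the flow to 2, so the given flow is not maximum.

Yes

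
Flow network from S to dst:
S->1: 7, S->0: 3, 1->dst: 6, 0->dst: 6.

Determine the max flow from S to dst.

Augment S->0->dst: bottleneck 3. Total 3.
Augment S->1->dst: bottleneck 6. Total 9.
No augmenting path remains in the residual graph.

9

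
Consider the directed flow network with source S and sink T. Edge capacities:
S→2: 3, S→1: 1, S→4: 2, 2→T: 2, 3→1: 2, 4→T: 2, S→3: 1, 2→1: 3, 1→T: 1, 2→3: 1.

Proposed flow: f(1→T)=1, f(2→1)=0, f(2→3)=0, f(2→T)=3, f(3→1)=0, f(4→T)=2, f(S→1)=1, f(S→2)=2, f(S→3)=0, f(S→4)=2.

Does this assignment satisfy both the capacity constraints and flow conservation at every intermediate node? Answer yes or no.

Capacity violated on 2→T: flow 3 > capacity 2.

No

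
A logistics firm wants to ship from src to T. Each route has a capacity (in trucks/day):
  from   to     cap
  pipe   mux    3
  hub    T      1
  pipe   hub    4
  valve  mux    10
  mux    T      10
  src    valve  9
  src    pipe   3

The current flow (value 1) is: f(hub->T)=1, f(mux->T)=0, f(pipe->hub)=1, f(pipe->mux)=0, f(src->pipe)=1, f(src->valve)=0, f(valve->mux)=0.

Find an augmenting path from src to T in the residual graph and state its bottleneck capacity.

Residual along src->pipe->mux->T: src->pipe: 2, pipe->mux: 3, mux->T: 10.
Bottleneck = min = 2.

src->pipe->mux->T, bottleneck 2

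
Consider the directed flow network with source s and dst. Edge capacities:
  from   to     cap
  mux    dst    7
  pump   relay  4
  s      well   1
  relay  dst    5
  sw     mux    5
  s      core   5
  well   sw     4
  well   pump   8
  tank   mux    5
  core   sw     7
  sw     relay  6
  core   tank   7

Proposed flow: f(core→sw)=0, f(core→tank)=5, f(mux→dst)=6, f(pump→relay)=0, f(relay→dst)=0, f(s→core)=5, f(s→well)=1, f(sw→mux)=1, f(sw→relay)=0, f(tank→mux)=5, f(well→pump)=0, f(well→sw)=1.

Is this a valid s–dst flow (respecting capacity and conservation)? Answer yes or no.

Every edge has 0 ≤ f(e) ≤ cap(e).
At each intermediate node, inflow equals outflow.

Yes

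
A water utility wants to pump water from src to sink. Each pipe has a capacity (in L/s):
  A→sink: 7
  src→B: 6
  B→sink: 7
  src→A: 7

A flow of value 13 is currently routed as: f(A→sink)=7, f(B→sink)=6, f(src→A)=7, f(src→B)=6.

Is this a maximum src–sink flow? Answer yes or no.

Yes

Residual reachable from src: {src}; sink is not reachable.
Saturated cut: src→B, src→A with total capacity 13 = current flow value. Flow is maximum.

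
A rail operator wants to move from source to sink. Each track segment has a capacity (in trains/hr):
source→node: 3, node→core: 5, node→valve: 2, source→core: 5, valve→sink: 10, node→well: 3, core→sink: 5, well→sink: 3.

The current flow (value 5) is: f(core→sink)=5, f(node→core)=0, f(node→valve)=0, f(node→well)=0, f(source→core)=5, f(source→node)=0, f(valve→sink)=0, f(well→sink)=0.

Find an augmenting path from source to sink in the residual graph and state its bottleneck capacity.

Residual along source→node→well→sink: source→node: 3, node→well: 3, well→sink: 3.
Bottleneck = min = 3.

source→node→well→sink, bottleneck 3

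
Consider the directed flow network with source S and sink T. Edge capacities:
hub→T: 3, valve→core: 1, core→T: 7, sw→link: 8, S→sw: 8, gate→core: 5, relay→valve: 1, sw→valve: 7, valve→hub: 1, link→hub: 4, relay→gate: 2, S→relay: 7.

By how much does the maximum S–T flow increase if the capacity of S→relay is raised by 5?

Original max flow = 6.
Edge S→relay does not cross the min cut (source side {S, hub, link, relay, sw, valve}), so extra capacity there cannot help.
New max flow = 6. Increase = 0.

0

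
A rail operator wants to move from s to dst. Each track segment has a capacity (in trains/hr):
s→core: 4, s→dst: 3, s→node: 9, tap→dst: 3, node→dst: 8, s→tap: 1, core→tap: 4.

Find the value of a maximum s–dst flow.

Augment s→dst: bottleneck 3. Total 3.
Augment s→tap→dst: bottleneck 1. Total 4.
Augment s→node→dst: bottleneck 8. Total 12.
Augment s→core→tap→dst: bottleneck 2. Total 14.
No augmenting path remains in the residual graph.

14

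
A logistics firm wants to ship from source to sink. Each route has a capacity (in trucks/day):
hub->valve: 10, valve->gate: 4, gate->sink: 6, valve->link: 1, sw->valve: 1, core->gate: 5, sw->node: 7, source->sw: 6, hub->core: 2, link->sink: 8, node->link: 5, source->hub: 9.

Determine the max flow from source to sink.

12

Augment source->sw->node->link->sink: bottleneck 5. Total 5.
Augment source->sw->valve->link->sink: bottleneck 1. Total 6.
Augment source->hub->valve->gate->sink: bottleneck 4. Total 10.
Augment source->hub->core->gate->sink: bottleneck 2. Total 12.
No augmenting path remains in the residual graph.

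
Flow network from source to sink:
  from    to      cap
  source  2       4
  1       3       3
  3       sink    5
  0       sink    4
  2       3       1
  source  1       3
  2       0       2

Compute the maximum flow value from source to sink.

6

Augment source→2→0→sink: bottleneck 2. Total 2.
Augment source→2→3→sink: bottleneck 1. Total 3.
Augment source→1→3→sink: bottleneck 3. Total 6.
No augmenting path remains in the residual graph.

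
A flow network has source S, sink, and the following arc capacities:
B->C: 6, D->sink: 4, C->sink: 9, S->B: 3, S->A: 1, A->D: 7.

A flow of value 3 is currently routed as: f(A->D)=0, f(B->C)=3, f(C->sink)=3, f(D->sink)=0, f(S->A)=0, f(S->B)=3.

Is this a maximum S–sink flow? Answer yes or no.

Residual path S->A->D->sink has bottleneck 1 > 0.
Pushing 1 along it raises the flow to 4, so the given flow is not maximum.

No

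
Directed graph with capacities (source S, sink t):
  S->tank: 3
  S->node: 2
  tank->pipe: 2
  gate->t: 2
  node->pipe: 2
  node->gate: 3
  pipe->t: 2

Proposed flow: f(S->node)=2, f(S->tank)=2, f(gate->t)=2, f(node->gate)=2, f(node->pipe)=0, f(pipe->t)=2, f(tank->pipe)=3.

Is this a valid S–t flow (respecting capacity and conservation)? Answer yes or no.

Capacity violated on tank->pipe: flow 3 > capacity 2.

No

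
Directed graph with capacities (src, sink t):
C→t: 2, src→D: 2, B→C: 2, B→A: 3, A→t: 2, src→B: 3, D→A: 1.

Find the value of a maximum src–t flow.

Augment src→D→A→t: bottleneck 1. Total 1.
Augment src→B→A→t: bottleneck 1. Total 2.
Augment src→B→C→t: bottleneck 2. Total 4.
No augmenting path remains in the residual graph.

4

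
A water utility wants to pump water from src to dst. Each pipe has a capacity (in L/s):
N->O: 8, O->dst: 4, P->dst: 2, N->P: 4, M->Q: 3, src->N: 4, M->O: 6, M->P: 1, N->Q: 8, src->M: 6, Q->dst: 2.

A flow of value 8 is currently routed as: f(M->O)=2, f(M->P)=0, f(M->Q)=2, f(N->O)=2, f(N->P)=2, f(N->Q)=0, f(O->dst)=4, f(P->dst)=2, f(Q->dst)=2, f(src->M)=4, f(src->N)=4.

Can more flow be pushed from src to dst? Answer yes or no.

No

Residual reachable from src: {M, N, O, P, Q, src}; dst is not reachable.
Saturated cut: O->dst, P->dst, Q->dst with total capacity 8 = current flow value. Flow is maximum.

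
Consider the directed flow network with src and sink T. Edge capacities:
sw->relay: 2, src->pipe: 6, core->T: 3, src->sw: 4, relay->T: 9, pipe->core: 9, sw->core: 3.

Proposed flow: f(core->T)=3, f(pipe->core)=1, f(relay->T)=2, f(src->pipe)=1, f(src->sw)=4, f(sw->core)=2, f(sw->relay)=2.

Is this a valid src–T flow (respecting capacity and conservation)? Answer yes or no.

Yes

Every edge has 0 ≤ f(e) ≤ cap(e).
At each intermediate node, inflow equals outflow.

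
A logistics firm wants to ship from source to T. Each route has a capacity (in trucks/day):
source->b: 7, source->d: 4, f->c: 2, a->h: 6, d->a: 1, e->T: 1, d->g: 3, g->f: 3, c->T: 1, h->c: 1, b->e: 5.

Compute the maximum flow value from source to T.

Augment source->b->e->T: bottleneck 1. Total 1.
Augment source->d->a->h->c->T: bottleneck 1. Total 2.
No augmenting path remains in the residual graph.

2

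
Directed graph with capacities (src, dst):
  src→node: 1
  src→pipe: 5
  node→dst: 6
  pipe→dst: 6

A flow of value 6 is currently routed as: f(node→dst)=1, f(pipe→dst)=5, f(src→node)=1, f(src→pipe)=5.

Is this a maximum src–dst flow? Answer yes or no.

Yes

Residual reachable from src: {src}; dst is not reachable.
Saturated cut: src→node, src→pipe with total capacity 6 = current flow value. Flow is maximum.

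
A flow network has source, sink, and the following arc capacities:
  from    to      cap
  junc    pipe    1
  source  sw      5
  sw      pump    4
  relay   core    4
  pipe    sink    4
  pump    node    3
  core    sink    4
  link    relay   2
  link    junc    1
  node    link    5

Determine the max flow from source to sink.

Augment source->sw->pump->node->link->relay->core->sink: bottleneck 2. Total 2.
Augment source->sw->pump->node->link->junc->pipe->sink: bottleneck 1. Total 3.
No augmenting path remains in the residual graph.

3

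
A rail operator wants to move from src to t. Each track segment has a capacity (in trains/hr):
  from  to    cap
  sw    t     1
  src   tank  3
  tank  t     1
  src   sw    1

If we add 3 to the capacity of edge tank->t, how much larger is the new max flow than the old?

2

Original max flow = 2.
After raising cap(tank->t), augmenting paths through that edge carry 2 more units.
New max flow = 4. Increase = 2.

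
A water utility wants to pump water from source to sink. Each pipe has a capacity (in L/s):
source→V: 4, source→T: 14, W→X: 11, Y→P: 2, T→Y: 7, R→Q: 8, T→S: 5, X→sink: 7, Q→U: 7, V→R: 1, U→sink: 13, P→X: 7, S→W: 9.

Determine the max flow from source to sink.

Augment source→V→R→Q→U→sink: bottleneck 1. Total 1.
Augment source→T→Y→P→X→sink: bottleneck 2. Total 3.
Augment source→T→S→W→X→sink: bottleneck 5. Total 8.
No augmenting path remains in the residual graph.

8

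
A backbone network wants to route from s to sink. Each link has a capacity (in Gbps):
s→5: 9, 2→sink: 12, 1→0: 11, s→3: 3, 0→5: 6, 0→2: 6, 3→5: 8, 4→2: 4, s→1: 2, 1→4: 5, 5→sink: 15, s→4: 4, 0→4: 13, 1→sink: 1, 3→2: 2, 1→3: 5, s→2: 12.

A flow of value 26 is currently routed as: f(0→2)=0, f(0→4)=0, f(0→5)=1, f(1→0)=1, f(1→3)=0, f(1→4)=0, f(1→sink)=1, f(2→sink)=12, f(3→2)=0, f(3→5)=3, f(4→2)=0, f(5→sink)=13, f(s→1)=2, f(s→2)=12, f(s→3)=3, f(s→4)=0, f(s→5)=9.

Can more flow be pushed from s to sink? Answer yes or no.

No

Residual reachable from s: {2, 4, s}; sink is not reachable.
Saturated cut: s→1, s→3, s→5, 2→sink with total capacity 26 = current flow value. Flow is maximum.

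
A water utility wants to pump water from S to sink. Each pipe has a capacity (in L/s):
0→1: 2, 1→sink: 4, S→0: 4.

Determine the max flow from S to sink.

Augment S→0→1→sink: bottleneck 2. Total 2.
No augmenting path remains in the residual graph.

2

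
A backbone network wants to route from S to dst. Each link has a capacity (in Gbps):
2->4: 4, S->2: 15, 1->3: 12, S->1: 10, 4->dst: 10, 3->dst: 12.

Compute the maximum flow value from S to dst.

Augment S->2->4->dst: bottleneck 4. Total 4.
Augment S->1->3->dst: bottleneck 10. Total 14.
No augmenting path remains in the residual graph.

14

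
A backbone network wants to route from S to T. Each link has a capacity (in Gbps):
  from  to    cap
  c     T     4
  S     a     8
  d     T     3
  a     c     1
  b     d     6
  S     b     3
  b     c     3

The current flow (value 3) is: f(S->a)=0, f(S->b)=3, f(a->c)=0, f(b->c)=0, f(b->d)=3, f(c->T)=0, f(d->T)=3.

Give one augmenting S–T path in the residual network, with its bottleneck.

Residual along S->a->c->T: S->a: 8, a->c: 1, c->T: 4.
Bottleneck = min = 1.

S->a->c->T, bottleneck 1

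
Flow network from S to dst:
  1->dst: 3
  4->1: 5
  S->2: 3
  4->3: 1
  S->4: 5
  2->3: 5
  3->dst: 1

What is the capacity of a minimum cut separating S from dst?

4

Max flow = 4 (via 2 augmenting paths).
In the residual at optimum, the set reachable from S is {1, 2, 3, 4, S}.
Cut edges: 1->dst (cap 3), 3->dst (cap 1). Sum = 4.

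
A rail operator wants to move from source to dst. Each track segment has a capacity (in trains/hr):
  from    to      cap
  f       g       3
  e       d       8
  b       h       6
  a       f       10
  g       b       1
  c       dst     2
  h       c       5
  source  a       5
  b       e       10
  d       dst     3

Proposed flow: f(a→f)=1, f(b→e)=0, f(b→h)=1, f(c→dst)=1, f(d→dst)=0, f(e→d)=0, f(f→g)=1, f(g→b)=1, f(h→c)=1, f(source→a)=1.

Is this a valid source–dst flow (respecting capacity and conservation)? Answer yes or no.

Every edge has 0 ≤ f(e) ≤ cap(e).
At each intermediate node, inflow equals outflow.

Yes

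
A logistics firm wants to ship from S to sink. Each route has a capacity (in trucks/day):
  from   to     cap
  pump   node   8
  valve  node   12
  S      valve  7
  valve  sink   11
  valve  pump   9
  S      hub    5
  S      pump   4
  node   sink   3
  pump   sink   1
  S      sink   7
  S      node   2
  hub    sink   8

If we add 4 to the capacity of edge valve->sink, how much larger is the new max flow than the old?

0

Original max flow = 23.
Edge valve->sink does not cross the min cut (source side {S, node, pump}), so extra capacity there cannot help.
New max flow = 23. Increase = 0.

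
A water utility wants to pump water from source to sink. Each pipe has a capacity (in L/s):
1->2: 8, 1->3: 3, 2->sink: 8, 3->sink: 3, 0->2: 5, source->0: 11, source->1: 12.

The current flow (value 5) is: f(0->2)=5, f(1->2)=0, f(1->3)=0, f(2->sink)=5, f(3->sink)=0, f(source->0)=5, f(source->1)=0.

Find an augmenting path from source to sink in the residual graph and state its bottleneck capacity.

source->1->2->sink, bottleneck 3

Residual along source->1->2->sink: source->1: 12, 1->2: 8, 2->sink: 3.
Bottleneck = min = 3.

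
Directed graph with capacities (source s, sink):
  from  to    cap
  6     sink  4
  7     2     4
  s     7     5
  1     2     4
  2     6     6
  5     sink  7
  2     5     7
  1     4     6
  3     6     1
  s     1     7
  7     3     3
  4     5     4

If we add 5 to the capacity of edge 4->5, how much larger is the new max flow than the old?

0

Original max flow = 11.
Edge 4->5 does not cross the min cut (source side {1, 2, 3, 4, 5, 6, 7, s}), so extra capacity there cannot help.
New max flow = 11. Increase = 0.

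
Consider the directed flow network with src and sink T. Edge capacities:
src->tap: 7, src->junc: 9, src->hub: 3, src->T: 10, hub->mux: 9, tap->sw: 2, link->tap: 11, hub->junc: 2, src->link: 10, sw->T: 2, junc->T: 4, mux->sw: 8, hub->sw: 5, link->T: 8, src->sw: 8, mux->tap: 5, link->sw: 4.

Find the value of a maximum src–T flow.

Augment src->T: bottleneck 10. Total 10.
Augment src->junc->T: bottleneck 4. Total 14.
Augment src->link->T: bottleneck 8. Total 22.
Augment src->sw->T: bottleneck 2. Total 24.
No augmenting path remains in the residual graph.

24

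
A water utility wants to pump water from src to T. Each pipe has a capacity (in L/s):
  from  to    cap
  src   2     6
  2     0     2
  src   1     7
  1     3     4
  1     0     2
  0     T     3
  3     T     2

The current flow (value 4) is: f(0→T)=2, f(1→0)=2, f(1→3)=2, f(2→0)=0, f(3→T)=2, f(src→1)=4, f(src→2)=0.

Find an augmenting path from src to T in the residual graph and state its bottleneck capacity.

Residual along src→2→0→T: src→2: 6, 2→0: 2, 0→T: 1.
Bottleneck = min = 1.

src→2→0→T, bottleneck 1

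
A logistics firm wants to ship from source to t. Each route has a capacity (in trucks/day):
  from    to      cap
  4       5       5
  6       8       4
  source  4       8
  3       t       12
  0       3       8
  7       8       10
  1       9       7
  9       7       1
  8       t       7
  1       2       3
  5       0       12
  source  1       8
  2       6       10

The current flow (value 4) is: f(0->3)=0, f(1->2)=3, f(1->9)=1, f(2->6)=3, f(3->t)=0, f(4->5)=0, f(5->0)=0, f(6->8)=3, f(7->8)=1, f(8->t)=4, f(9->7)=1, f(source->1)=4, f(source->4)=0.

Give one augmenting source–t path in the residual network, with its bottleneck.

source->4->5->0->3->t, bottleneck 5

Residual along source->4->5->0->3->t: source->4: 8, 4->5: 5, 5->0: 12, 0->3: 8, 3->t: 12.
Bottleneck = min = 5.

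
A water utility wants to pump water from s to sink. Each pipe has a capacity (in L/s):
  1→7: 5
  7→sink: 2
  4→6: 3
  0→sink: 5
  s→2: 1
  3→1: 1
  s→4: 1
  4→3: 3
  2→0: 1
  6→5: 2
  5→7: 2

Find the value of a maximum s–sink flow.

2

Augment s→2→0→sink: bottleneck 1. Total 1.
Augment s→4→3→1→7→sink: bottleneck 1. Total 2.
No augmenting path remains in the residual graph.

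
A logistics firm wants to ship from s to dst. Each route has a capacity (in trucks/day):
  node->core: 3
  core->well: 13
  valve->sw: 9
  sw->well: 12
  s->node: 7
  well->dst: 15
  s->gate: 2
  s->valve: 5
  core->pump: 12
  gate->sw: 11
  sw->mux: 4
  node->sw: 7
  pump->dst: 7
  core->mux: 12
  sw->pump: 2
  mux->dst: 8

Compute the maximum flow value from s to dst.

Augment s->gate->sw->mux->dst: bottleneck 2. Total 2.
Augment s->node->core->pump->dst: bottleneck 3. Total 5.
Augment s->node->sw->mux->dst: bottleneck 2. Total 7.
Augment s->node->sw->pump->dst: bottleneck 2. Total 9.
Augment s->valve->sw->well->dst: bottleneck 5. Total 14.
No augmenting path remains in the residual graph.

14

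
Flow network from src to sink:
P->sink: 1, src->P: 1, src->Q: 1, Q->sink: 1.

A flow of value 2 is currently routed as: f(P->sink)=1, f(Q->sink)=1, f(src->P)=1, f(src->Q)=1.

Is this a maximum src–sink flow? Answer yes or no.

Residual reachable from src: {src}; sink is not reachable.
Saturated cut: src->P, src->Q with total capacity 2 = current flow value. Flow is maximum.

Yes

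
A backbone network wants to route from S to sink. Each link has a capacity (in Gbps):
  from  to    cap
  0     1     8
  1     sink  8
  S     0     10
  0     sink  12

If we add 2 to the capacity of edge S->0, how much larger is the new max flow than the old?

Original max flow = 10.
After raising cap(S->0), augmenting paths through that edge carry 2 more units.
New max flow = 12. Increase = 2.

2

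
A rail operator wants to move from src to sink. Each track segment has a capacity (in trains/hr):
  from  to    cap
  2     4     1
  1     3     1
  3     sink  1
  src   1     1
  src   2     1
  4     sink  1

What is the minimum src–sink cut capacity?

Max flow = 2 (via 2 augmenting paths).
In the residual at optimum, the set reachable from src is {src}.
Cut edges: src->2 (cap 1), src->1 (cap 1). Sum = 2.

2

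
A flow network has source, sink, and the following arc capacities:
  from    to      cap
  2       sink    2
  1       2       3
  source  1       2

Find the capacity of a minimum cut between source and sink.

2

Max flow = 2 (via 1 augmenting path).
In the residual at optimum, the set reachable from source is {source}.
Cut edges: source→1 (cap 2). Sum = 2.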